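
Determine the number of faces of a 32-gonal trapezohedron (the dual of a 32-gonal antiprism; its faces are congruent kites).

64

The n-trapezohedron (dual of the n-antiprism) has V = 2·32 + 2 = 66, E = 4·32 = 128, F = 2·32 = 64.
Check: V − E + F = 66 − 128 + 64 = 2.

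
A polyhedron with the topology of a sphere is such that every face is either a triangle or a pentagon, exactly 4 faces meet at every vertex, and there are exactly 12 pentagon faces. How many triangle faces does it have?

20

Let x be the number of triangles; then F = 12 + x.
Edge–face incidences: 2E = 5·12 + 3·x = 60 + 3x.
Every vertex has degree 4, so 4V = 2E.
Euler: V − E + F = 2 ⇒ (2E)/4 − E + (12 + x) = 2.
Multiply by 8: 2·(2E) − 4·(2E) + 8·(12 + x) = 16, i.e. 96 + 8x − 2·(60 + 3x) = 16.
Collecting terms: 2x − 24 = 16, so 2x = 40, so x = 20.
Then 2E = 60 + 3·20 = 120, so E = 60, V = 2E/4 = 30, F = 12 + 20 = 32.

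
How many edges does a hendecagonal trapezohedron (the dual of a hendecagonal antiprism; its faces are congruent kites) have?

The n-trapezohedron (dual of the n-antiprism) has V = 2·11 + 2 = 24, E = 4·11 = 44, F = 2·11 = 22.

44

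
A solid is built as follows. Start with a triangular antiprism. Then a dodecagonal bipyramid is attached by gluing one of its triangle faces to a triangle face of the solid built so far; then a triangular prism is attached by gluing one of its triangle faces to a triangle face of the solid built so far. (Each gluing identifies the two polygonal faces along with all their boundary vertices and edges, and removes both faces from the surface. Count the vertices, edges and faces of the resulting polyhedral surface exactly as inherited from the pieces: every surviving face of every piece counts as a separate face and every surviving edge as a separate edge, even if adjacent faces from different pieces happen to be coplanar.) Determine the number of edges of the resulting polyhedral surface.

A triangular antiprism: V=6, E=12, F=8.
Attach a dodecagonal bipyramid (V=14, E=36, F=24) along a 3-gon: merge 3 vertices and 3 edges, delete both glued faces → V=17, E=45, F=30.
Attach a triangular prism (V=6, E=9, F=5) along a 3-gon: merge 3 vertices and 3 edges, delete both glued faces → V=20, E=51, F=33.
Check: V − E + F = 20 − 51 + 33 = 2.

51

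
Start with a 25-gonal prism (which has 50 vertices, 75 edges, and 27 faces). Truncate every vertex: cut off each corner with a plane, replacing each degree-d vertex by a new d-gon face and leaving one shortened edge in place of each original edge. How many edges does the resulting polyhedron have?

225

Truncation replaces each original edge-end by a new vertex, so V′ = 2E = 150.
Each original edge survives, and each old vertex of degree d contributes d new edges; summing degrees gives Σd = 2E, so E′ = E + 2E = 3E = 225.
Each original face survives and each original vertex becomes one new face: F′ = F + V = 77.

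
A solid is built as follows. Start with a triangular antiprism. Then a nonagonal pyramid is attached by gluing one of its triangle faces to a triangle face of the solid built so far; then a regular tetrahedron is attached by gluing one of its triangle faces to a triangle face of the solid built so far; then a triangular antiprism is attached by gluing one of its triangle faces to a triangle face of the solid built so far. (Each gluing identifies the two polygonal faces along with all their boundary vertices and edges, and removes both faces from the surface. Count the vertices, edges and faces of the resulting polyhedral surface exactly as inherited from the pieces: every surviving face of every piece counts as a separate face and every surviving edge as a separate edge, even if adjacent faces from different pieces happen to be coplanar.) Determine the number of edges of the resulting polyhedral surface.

A triangular antiprism: V=6, E=12, F=8.
Attach a nonagonal pyramid (V=10, E=18, F=10) along a 3-gon: merge 3 vertices and 3 edges, delete both glued faces → V=13, E=27, F=16.
Attach a regular tetrahedron (V=4, E=6, F=4) along a 3-gon: merge 3 vertices and 3 edges, delete both glued faces → V=14, E=30, F=18.
Attach a triangular antiprism (V=6, E=12, F=8) along a 3-gon: merge 3 vertices and 3 edges, delete both glued faces → V=17, E=39, F=24.
Check: V − E + F = 17 − 39 + 24 = 2.

39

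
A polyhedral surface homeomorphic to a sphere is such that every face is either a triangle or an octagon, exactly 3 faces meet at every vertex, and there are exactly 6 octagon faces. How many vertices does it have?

Let x be the number of triangles; then F = 6 + x.
Edge–face incidences: 2E = 8·6 + 3·x = 48 + 3x.
Every vertex has degree 3, so 3V = 2E.
Euler: V − E + F = 2 ⇒ (2E)/3 − E + (6 + x) = 2.
Multiply by 6: 2·(2E) − 3·(2E) + 6·(6 + x) = 12, i.e. 36 + 6x − (48 + 3x) = 12.
Collecting terms: 3x − 12 = 12, so 3x = 24, so x = 8.
Then 2E = 48 + 3·8 = 72, so E = 36, V = 2E/3 = 24, F = 6 + 8 = 14.

24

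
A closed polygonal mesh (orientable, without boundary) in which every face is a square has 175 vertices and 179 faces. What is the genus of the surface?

Every face is a square, so 2E = 4·179 = 716, giving E = 358.
χ = V − E + F = 175 − 358 + 179 = -4.
For a closed orientable surface χ = 2 − 2g, so g = (2 − (-4))/2 = 3.

3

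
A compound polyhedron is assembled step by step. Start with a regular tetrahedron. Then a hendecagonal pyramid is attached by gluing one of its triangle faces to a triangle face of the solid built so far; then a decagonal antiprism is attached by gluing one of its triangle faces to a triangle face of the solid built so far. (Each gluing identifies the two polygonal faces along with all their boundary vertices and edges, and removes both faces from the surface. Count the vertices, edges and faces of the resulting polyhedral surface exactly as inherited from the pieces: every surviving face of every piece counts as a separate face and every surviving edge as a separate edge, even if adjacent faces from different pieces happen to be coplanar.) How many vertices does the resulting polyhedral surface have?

30

A regular tetrahedron: V=4, E=6, F=4.
Attach a hendecagonal pyramid (V=12, E=22, F=12) along a 3-gon: merge 3 vertices and 3 edges, delete both glued faces → V=13, E=25, F=14.
Attach a decagonal antiprism (V=20, E=40, F=22) along a 3-gon: merge 3 vertices and 3 edges, delete both glued faces → V=30, E=62, F=34.
Check: V − E + F = 30 − 62 + 34 = 2.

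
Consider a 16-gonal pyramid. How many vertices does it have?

A pyramid on an n-gon base has one n-gon and n triangles: V = 16 + 1 = 17, E = 2·16 = 32, F = 16 + 1 = 17.

17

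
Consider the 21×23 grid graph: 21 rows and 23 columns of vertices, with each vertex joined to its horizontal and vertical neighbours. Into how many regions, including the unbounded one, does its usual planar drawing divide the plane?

The grid has V = 21·23 = 483 vertices and E = 21·22 + 23·20 = 922 edges.
F = 2 − V + E = 2 − 483 + 922 = 441.

441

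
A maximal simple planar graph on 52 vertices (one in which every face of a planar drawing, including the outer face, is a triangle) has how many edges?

150

In a plane triangulation 3F = 2E and V − E + F = 2, so E = 3V − 6 = 3·52 − 6 = 150.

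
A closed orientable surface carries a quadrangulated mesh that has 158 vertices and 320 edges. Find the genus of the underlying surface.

2

Every face is a square and each edge borders two faces, so 4F = 2·320, giving F = 160.
χ = V − E + F = 158 − 320 + 160 = -2.
For a closed orientable surface χ = 2 − 2g, so g = (2 − (-2))/2 = 2.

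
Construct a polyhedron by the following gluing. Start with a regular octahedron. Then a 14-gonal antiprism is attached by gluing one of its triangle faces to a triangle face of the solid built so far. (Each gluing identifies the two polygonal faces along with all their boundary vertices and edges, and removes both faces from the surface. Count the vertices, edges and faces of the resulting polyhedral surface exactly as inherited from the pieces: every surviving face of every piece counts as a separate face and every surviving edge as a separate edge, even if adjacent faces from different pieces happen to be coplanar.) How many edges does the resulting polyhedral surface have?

65

A regular octahedron: V=6, E=12, F=8.
Attach a 14-gonal antiprism (V=28, E=56, F=30) along a 3-gon: merge 3 vertices and 3 edges, delete both glued faces → V=31, E=65, F=36.
Check: V − E + F = 31 − 65 + 36 = 2.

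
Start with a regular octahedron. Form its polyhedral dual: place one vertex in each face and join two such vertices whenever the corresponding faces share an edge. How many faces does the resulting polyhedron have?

The base solid has V = 6, E = 12, F = 8.
The dual swaps V and F and preserves E: V′ = F = 8, E′ = E = 12, F′ = V = 6.

6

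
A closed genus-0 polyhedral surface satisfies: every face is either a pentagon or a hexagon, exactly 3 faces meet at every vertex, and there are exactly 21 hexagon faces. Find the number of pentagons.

12

Let x be the number of pentagons; then F = 21 + x.
Edge–face incidences: 2E = 6·21 + 5·x = 126 + 5x.
Every vertex has degree 3, so 3V = 2E.
Euler: V − E + F = 2 ⇒ (2E)/3 − E + (21 + x) = 2.
Multiply by 6: 2·(2E) − 3·(2E) + 6·(21 + x) = 12, i.e. 126 + 6x − (126 + 5x) = 12.
Collecting terms: x = 12.
Then 2E = 126 + 5·12 = 186, so E = 93, V = 2E/3 = 62, F = 21 + 12 = 33.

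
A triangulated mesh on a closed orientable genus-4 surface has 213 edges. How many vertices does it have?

χ = 2 − 2·4 = -6, and every face is a triangle so 3F = 2E.
F = 2E/3 = 142. Then V = -6 + E − F = -6 + 213 − 142 = 65.

65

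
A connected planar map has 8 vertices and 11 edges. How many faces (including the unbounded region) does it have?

5

Euler's formula for a connected plane graph: V − E + F = 2, so F = 2 − 8 + 11 = 5.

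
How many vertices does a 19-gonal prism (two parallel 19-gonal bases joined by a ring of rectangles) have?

A prism on an n-gon has two n-gon bases and n rectangular sides: V = 2·19 = 38, E = 3·19 = 57, F = 19 + 2 = 21.

38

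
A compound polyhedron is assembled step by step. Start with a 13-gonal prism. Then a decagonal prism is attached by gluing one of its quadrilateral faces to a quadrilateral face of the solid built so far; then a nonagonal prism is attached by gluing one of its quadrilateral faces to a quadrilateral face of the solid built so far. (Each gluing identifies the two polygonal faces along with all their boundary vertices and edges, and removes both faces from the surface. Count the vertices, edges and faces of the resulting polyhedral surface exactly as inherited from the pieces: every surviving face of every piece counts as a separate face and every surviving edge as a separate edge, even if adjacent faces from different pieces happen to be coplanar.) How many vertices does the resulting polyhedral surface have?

56

A 13-gonal prism: V=26, E=39, F=15.
Attach a decagonal prism (V=20, E=30, F=12) along a 4-gon: merge 4 vertices and 4 edges, delete both glued faces → V=42, E=65, F=25.
Attach a nonagonal prism (V=18, E=27, F=11) along a 4-gon: merge 4 vertices and 4 edges, delete both glued faces → V=56, E=88, F=34.
Check: V − E + F = 56 − 88 + 34 = 2.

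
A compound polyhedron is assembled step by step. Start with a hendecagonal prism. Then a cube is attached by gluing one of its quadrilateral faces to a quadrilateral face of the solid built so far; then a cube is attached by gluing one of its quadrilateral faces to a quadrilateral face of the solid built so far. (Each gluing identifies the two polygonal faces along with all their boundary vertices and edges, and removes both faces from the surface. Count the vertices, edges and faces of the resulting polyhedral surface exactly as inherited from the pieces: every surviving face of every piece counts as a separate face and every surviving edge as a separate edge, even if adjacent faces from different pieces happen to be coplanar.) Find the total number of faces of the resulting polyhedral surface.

A hendecagonal prism: V=22, E=33, F=13.
Attach a cube (V=8, E=12, F=6) along a 4-gon: merge 4 vertices and 4 edges, delete both glued faces → V=26, E=41, F=17.
Attach a cube (V=8, E=12, F=6) along a 4-gon: merge 4 vertices and 4 edges, delete both glued faces → V=30, E=49, F=21.
Check: V − E + F = 30 − 49 + 21 = 2.

21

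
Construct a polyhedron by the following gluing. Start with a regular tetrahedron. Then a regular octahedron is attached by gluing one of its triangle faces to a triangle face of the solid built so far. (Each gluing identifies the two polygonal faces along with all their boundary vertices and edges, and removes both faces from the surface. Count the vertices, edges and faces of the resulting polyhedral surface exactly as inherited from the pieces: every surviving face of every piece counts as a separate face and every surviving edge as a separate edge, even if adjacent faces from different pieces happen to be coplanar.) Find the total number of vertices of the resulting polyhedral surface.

7

A regular tetrahedron: V=4, E=6, F=4.
Attach a regular octahedron (V=6, E=12, F=8) along a 3-gon: merge 3 vertices and 3 edges, delete both glued faces → V=7, E=15, F=10.
Check: V − E + F = 7 − 15 + 10 = 2.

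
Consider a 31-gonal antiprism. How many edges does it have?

124

An antiprism on an n-gon has two n-gon caps and 2n triangles: V = 2·31 = 62, E = 4·31 = 124, F = 2·31 + 2 = 64.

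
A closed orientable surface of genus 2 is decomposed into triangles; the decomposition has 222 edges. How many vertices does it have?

χ = 2 − 2·2 = -2, and every face is a triangle so 3F = 2E.
F = 2E/3 = 148. Then V = -2 + E − F = -2 + 222 − 148 = 72.

72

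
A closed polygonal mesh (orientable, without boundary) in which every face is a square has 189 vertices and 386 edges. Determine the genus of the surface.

Every face is a square and each edge borders two faces, so 4F = 2·386, giving F = 193.
χ = V − E + F = 189 − 386 + 193 = -4.
For a closed orientable surface χ = 2 − 2g, so g = (2 − (-4))/2 = 3.

3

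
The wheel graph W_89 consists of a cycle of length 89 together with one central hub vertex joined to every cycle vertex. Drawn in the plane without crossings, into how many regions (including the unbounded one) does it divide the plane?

90

W_89 has V = 89 + 1 = 90 vertices and E = 2·89 = 178 edges.
By Euler's formula F = 2 − V + E = 2 − 90 + 178 = 90.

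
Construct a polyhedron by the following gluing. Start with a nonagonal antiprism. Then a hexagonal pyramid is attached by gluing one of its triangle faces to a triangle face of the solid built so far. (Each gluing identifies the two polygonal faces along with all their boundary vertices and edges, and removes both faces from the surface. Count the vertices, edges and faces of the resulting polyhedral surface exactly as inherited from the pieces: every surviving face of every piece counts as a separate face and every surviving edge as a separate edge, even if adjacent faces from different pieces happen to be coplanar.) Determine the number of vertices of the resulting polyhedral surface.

22

A nonagonal antiprism: V=18, E=36, F=20.
Attach a hexagonal pyramid (V=7, E=12, F=7) along a 3-gon: merge 3 vertices and 3 edges, delete both glued faces → V=22, E=45, F=25.
Check: V − E + F = 22 − 45 + 25 = 2.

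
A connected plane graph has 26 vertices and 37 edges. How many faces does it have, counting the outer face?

Euler's formula for a connected plane graph: V − E + F = 2, so F = 2 − 26 + 37 = 13.

13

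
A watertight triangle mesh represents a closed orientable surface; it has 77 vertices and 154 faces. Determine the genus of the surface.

Every face is a triangle, so 2E = 3·154 = 462, giving E = 231.
χ = V − E + F = 77 − 231 + 154 = 0.
For a closed orientable surface χ = 2 − 2g, so g = (2 − (0))/2 = 1.

1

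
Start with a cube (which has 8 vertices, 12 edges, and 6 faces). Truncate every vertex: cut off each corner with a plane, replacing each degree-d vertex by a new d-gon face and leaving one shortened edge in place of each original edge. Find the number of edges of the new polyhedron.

36

Truncation replaces each original edge-end by a new vertex, so V′ = 2E = 24.
Each original edge survives, and each old vertex of degree d contributes d new edges; summing degrees gives Σd = 2E, so E′ = E + 2E = 3E = 36.
Each original face survives and each original vertex becomes one new face: F′ = F + V = 14.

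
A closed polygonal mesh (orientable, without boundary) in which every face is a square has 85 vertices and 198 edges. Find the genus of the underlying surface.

8

Every face is a square and each edge borders two faces, so 4F = 2·198, giving F = 99.
χ = V − E + F = 85 − 198 + 99 = -14.
For a closed orientable surface χ = 2 − 2g, so g = (2 − (-14))/2 = 8.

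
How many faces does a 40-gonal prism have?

42

A prism on an n-gon has two n-gon bases and n rectangular sides: V = 2·40 = 80, E = 3·40 = 120, F = 40 + 2 = 42.
Check: V − E + F = 80 − 120 + 42 = 2.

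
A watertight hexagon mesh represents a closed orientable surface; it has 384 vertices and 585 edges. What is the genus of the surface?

4

Every face is a hexagon and each edge borders two faces, so 6F = 2·585, giving F = 195.
χ = V − E + F = 384 − 585 + 195 = -6.
For a closed orientable surface χ = 2 − 2g, so g = (2 − (-6))/2 = 4.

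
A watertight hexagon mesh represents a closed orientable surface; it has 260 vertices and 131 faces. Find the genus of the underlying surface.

2

Every face is a hexagon, so 2E = 6·131 = 786, giving E = 393.
χ = V − E + F = 260 − 393 + 131 = -2.
For a closed orientable surface χ = 2 − 2g, so g = (2 − (-2))/2 = 2.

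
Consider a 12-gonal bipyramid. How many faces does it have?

A bipyramid over an n-gon has 2n triangular faces and n + 2 vertices: V = 12 + 2 = 14, E = 3·12 = 36, F = 2·12 = 24.

24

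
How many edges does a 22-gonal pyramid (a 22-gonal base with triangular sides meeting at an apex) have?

44

A pyramid on an n-gon base has one n-gon and n triangles: V = 22 + 1 = 23, E = 2·22 = 44, F = 22 + 1 = 23.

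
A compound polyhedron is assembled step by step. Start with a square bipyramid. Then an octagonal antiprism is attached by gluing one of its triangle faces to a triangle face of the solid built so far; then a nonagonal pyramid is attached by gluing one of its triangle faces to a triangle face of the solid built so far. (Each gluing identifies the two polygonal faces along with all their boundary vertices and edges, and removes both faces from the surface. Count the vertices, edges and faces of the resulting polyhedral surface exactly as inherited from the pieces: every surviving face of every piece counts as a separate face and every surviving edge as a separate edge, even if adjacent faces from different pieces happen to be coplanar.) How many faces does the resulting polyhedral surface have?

32

A square bipyramid: V=6, E=12, F=8.
Attach an octagonal antiprism (V=16, E=32, F=18) along a 3-gon: merge 3 vertices and 3 edges, delete both glued faces → V=19, E=41, F=24.
Attach a nonagonal pyramid (V=10, E=18, F=10) along a 3-gon: merge 3 vertices and 3 edges, delete both glued faces → V=26, E=56, F=32.
Check: V − E + F = 26 − 56 + 32 = 2.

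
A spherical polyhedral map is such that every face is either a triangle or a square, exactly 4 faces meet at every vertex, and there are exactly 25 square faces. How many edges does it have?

Let x be the number of triangles; then F = 25 + x.
Edge–face incidences: 2E = 4·25 + 3·x = 100 + 3x.
Every vertex has degree 4, so 4V = 2E.
Euler: V − E + F = 2 ⇒ (2E)/4 − E + (25 + x) = 2.
Multiply by 8: 2·(2E) − 4·(2E) + 8·(25 + x) = 16, i.e. 200 + 8x − 2·(100 + 3x) = 16.
Collecting terms: 2x = 16, so x = 8.
Then 2E = 100 + 3·8 = 124, so E = 62, V = 2E/4 = 31, F = 25 + 8 = 33.

62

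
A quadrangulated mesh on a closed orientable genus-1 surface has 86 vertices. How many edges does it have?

χ = 2 − 2·1 = 0, and every face is a square so 4F = 2E.
V − E + F = 0 with E = 4F/2 gives 86 − (4/2 − 1)·F = 0, so F = 86 and E = 172.

172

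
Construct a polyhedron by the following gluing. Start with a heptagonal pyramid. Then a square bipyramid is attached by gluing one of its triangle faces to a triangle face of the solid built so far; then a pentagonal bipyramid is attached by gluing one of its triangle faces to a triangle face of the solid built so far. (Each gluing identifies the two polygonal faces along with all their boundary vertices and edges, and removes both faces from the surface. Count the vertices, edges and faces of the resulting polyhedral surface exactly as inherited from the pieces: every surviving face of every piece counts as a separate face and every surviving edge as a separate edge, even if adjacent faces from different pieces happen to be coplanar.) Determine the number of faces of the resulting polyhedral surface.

A heptagonal pyramid: V=8, E=14, F=8.
Attach a square bipyramid (V=6, E=12, F=8) along a 3-gon: merge 3 vertices and 3 edges, delete both glued faces → V=11, E=23, F=14.
Attach a pentagonal bipyramid (V=7, E=15, F=10) along a 3-gon: merge 3 vertices and 3 edges, delete both glued faces → V=15, E=35, F=22.
Check: V − E + F = 15 − 35 + 22 = 2.

22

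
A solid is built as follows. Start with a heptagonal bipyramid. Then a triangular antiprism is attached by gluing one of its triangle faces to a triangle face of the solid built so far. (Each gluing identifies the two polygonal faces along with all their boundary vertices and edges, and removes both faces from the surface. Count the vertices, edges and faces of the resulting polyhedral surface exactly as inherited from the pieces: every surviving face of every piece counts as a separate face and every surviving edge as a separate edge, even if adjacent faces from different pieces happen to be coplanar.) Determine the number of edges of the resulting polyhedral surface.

30

A heptagonal bipyramid: V=9, E=21, F=14.
Attach a triangular antiprism (V=6, E=12, F=8) along a 3-gon: merge 3 vertices and 3 edges, delete both glued faces → V=12, E=30, F=20.
Check: V − E + F = 12 − 30 + 20 = 2.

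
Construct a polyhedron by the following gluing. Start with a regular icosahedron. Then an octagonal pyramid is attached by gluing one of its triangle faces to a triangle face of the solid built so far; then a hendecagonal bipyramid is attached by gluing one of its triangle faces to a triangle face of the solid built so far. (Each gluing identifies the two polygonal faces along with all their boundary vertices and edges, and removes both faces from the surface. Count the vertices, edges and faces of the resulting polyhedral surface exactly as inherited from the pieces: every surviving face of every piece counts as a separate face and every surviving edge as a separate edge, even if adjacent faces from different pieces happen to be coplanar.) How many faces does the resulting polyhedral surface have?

47

A regular icosahedron: V=12, E=30, F=20.
Attach an octagonal pyramid (V=9, E=16, F=9) along a 3-gon: merge 3 vertices and 3 edges, delete both glued faces → V=18, E=43, F=27.
Attach a hendecagonal bipyramid (V=13, E=33, F=22) along a 3-gon: merge 3 vertices and 3 edges, delete both glued faces → V=28, E=73, F=47.
Check: V − E + F = 28 − 73 + 47 = 2.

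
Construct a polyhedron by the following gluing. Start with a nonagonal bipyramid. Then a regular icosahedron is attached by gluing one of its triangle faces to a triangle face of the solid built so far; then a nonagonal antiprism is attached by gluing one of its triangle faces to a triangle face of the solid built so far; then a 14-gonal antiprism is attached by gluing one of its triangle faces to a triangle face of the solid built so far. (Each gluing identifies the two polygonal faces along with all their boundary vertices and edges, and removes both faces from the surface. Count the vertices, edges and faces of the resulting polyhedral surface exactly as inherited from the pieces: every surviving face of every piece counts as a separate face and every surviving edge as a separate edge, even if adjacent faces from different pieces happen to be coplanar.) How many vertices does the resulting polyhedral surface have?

A nonagonal bipyramid: V=11, E=27, F=18.
Attach a regular icosahedron (V=12, E=30, F=20) along a 3-gon: merge 3 vertices and 3 edges, delete both glued faces → V=20, E=54, F=36.
Attach a nonagonal antiprism (V=18, E=36, F=20) along a 3-gon: merge 3 vertices and 3 edges, delete both glued faces → V=35, E=87, F=54.
Attach a 14-gonal antiprism (V=28, E=56, F=30) along a 3-gon: merge 3 vertices and 3 edges, delete both glued faces → V=60, E=140, F=82.
Check: V − E + F = 60 − 140 + 82 = 2.

60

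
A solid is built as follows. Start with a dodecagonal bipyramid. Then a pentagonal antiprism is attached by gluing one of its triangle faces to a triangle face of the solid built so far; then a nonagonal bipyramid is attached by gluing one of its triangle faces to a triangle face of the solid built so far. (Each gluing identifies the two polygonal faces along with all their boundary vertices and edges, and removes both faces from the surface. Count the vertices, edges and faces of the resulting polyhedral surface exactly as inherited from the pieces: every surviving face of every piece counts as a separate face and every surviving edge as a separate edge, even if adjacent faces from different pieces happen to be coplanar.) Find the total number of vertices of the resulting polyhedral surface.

A dodecagonal bipyramid: V=14, E=36, F=24.
Attach a pentagonal antiprism (V=10, E=20, F=12) along a 3-gon: merge 3 vertices and 3 edges, delete both glued faces → V=21, E=53, F=34.
Attach a nonagonal bipyramid (V=11, E=27, F=18) along a 3-gon: merge 3 vertices and 3 edges, delete both glued faces → V=29, E=77, F=50.
Check: V − E + F = 29 − 77 + 50 = 2.

29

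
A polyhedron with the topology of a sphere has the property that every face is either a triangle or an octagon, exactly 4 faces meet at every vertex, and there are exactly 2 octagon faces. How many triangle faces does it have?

Let x be the number of triangles; then F = 2 + x.
Edge–face incidences: 2E = 8·2 + 3·x = 16 + 3x.
Every vertex has degree 4, so 4V = 2E.
Euler: V − E + F = 2 ⇒ (2E)/4 − E + (2 + x) = 2.
Multiply by 8: 2·(2E) − 4·(2E) + 8·(2 + x) = 16, i.e. 16 + 8x − 2·(16 + 3x) = 16.
Collecting terms: 2x − 16 = 16, so 2x = 32, so x = 16.
Then 2E = 16 + 3·16 = 64, so E = 32, V = 2E/4 = 16, F = 2 + 16 = 18.

16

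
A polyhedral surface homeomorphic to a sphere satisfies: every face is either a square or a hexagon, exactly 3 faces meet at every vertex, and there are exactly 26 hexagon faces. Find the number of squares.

6

Let x be the number of squares; then F = 26 + x.
Edge–face incidences: 2E = 6·26 + 4·x = 156 + 4x.
Every vertex has degree 3, so 3V = 2E.
Euler: V − E + F = 2 ⇒ (2E)/3 − E + (26 + x) = 2.
Multiply by 6: 2·(2E) − 3·(2E) + 6·(26 + x) = 12, i.e. 156 + 6x − (156 + 4x) = 12.
Collecting terms: 2x = 12, so x = 6.
Then 2E = 156 + 4·6 = 180, so E = 90, V = 2E/3 = 60, F = 26 + 6 = 32.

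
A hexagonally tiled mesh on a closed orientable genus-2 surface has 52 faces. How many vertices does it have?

χ = 2 − 2·2 = -2, and every face is a hexagon so 6F = 2E.
E = 6·52/2 = 156. Then V = -2 + E − F = -2 + 156 − 52 = 102.

102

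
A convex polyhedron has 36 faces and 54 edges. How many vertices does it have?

Here V − E + F = 2.
V = 2 + E − F = 2 + 54 − 36 = 20.

20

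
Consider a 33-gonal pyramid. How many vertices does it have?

34

A pyramid on an n-gon base has one n-gon and n triangles: V = 33 + 1 = 34, E = 2·33 = 66, F = 33 + 1 = 34.
Check: V − E + F = 34 − 66 + 34 = 2.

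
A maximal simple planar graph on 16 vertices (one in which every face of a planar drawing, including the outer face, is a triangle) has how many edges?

In a plane triangulation 3F = 2E and V − E + F = 2, so E = 3V − 6 = 3·16 − 6 = 42.

42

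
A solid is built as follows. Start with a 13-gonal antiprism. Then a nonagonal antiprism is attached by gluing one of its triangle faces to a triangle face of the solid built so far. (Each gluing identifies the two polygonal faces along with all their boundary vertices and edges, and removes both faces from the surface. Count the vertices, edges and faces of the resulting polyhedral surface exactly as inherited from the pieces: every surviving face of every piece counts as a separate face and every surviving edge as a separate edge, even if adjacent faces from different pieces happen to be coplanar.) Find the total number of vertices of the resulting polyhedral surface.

A 13-gonal antiprism: V=26, E=52, F=28.
Attach a nonagonal antiprism (V=18, E=36, F=20) along a 3-gon: merge 3 vertices and 3 edges, delete both glued faces → V=41, E=85, F=46.
Check: V − E + F = 41 − 85 + 46 = 2.

41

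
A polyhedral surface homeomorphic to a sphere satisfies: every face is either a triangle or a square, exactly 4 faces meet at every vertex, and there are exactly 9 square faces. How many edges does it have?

30

Let x be the number of triangles; then F = 9 + x.
Edge–face incidences: 2E = 4·9 + 3·x = 36 + 3x.
Every vertex has degree 4, so 4V = 2E.
Euler: V − E + F = 2 ⇒ (2E)/4 − E + (9 + x) = 2.
Multiply by 8: 2·(2E) − 4·(2E) + 8·(9 + x) = 16, i.e. 72 + 8x − 2·(36 + 3x) = 16.
Collecting terms: 2x = 16, so x = 8.
Then 2E = 36 + 3·8 = 60, so E = 30, V = 2E/4 = 15, F = 9 + 8 = 17.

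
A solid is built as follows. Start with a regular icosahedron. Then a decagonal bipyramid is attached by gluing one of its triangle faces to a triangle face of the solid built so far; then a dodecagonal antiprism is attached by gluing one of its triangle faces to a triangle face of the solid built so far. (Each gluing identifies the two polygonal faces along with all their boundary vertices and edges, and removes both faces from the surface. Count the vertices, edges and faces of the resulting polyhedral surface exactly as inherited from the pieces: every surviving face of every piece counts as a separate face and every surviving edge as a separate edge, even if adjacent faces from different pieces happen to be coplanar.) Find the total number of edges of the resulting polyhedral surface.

102

A regular icosahedron: V=12, E=30, F=20.
Attach a decagonal bipyramid (V=12, E=30, F=20) along a 3-gon: merge 3 vertices and 3 edges, delete both glued faces → V=21, E=57, F=38.
Attach a dodecagonal antiprism (V=24, E=48, F=26) along a 3-gon: merge 3 vertices and 3 edges, delete both glued faces → V=42, E=102, F=62.
Check: V − E + F = 42 − 102 + 62 = 2.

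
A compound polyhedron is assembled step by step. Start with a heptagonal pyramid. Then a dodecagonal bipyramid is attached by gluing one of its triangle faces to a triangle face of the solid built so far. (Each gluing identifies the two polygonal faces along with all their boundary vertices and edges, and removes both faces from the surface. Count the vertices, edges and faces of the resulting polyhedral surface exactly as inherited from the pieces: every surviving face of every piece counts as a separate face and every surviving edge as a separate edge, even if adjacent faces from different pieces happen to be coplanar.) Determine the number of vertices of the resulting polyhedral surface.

19

A heptagonal pyramid: V=8, E=14, F=8.
Attach a dodecagonal bipyramid (V=14, E=36, F=24) along a 3-gon: merge 3 vertices and 3 edges, delete both glued faces → V=19, E=47, F=30.
Check: V − E + F = 19 − 47 + 30 = 2.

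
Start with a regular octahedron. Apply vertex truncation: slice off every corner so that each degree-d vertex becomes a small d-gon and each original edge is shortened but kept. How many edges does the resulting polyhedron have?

36

The base solid has V = 6, E = 12, F = 8.
Truncation replaces each original edge-end by a new vertex, so V′ = 2E = 24.
Each original edge survives, and each old vertex of degree d contributes d new edges; summing degrees gives Σd = 2E, so E′ = E + 2E = 3E = 36.
Each original face survives and each original vertex becomes one new face: F′ = F + V = 14.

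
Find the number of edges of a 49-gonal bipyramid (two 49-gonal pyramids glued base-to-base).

147

A bipyramid over an n-gon has 2n triangular faces and n + 2 vertices: V = 49 + 2 = 51, E = 3·49 = 147, F = 2·49 = 98.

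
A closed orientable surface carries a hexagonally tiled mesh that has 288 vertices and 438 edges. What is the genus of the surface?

3

Every face is a hexagon and each edge borders two faces, so 6F = 2·438, giving F = 146.
χ = V − E + F = 288 − 438 + 146 = -4.
For a closed orientable surface χ = 2 − 2g, so g = (2 − (-4))/2 = 3.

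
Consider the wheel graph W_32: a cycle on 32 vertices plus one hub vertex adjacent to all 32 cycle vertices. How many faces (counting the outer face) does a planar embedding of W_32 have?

W_32 has V = 32 + 1 = 33 vertices and E = 2·32 = 64 edges.
By Euler's formula F = 2 − V + E = 2 − 33 + 64 = 33.

33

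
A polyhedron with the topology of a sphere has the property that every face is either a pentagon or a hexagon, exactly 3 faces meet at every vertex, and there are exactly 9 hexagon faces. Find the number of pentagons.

Let x be the number of pentagons; then F = 9 + x.
Edge–face incidences: 2E = 6·9 + 5·x = 54 + 5x.
Every vertex has degree 3, so 3V = 2E.
Euler: V − E + F = 2 ⇒ (2E)/3 − E + (9 + x) = 2.
Multiply by 6: 2·(2E) − 3·(2E) + 6·(9 + x) = 12, i.e. 54 + 6x − (54 + 5x) = 12.
Collecting terms: x = 12.
Then 2E = 54 + 5·12 = 114, so E = 57, V = 2E/3 = 38, F = 9 + 12 = 21.

12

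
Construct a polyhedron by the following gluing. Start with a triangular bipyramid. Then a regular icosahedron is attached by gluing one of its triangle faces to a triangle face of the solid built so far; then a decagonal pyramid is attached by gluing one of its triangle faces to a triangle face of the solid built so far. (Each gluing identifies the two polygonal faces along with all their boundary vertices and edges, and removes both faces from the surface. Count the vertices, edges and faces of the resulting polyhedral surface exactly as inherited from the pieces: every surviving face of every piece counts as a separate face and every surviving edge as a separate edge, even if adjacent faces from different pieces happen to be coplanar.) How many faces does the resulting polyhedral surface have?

A triangular bipyramid: V=5, E=9, F=6.
Attach a regular icosahedron (V=12, E=30, F=20) along a 3-gon: merge 3 vertices and 3 edges, delete both glued faces → V=14, E=36, F=24.
Attach a decagonal pyramid (V=11, E=20, F=11) along a 3-gon: merge 3 vertices and 3 edges, delete both glued faces → V=22, E=53, F=33.
Check: V − E + F = 22 − 53 + 33 = 2.

33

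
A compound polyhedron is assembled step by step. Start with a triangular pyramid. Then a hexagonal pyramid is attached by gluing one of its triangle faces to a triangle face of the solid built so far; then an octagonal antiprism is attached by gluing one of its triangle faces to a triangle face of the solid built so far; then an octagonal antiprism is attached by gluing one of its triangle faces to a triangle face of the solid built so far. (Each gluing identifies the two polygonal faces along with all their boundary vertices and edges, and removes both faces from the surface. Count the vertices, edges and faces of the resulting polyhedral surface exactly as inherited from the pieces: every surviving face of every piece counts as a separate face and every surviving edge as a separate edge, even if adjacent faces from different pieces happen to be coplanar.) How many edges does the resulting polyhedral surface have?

73

A triangular pyramid: V=4, E=6, F=4.
Attach a hexagonal pyramid (V=7, E=12, F=7) along a 3-gon: merge 3 vertices and 3 edges, delete both glued faces → V=8, E=15, F=9.
Attach an octagonal antiprism (V=16, E=32, F=18) along a 3-gon: merge 3 vertices and 3 edges, delete both glued faces → V=21, E=44, F=25.
Attach an octagonal antiprism (V=16, E=32, F=18) along a 3-gon: merge 3 vertices and 3 edges, delete both glued faces → V=34, E=73, F=41.
Check: V − E + F = 34 − 73 + 41 = 2.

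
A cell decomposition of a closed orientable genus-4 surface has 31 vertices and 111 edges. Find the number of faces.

For a closed orientable surface of genus 4, χ = 2 − 2·4 = -6.
F = -6 − V + E = -6 − 31 + 111 = 74.

74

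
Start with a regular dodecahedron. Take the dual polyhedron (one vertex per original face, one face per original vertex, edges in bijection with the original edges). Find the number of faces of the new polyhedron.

The base solid has V = 20, E = 30, F = 12.
The dual swaps V and F and preserves E: V′ = F = 12, E′ = E = 30, F′ = V = 20.

20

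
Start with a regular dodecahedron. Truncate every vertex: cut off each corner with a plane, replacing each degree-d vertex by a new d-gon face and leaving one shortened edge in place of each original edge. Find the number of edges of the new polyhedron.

90

The base solid has V = 20, E = 30, F = 12.
Truncation replaces each original edge-end by a new vertex, so V′ = 2E = 60.
Each original edge survives, and each old vertex of degree d contributes d new edges; summing degrees gives Σd = 2E, so E′ = E + 2E = 3E = 90.
Each original face survives and each original vertex becomes one new face: F′ = F + V = 32.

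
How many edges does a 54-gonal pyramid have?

A pyramid on an n-gon base has one n-gon and n triangles: V = 54 + 1 = 55, E = 2·54 = 108, F = 54 + 1 = 55.
Check: V − E + F = 55 − 108 + 55 = 2.

108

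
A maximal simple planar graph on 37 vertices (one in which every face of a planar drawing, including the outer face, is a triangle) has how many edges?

In a plane triangulation 3F = 2E and V − E + F = 2, so E = 3V − 6 = 3·37 − 6 = 105.

105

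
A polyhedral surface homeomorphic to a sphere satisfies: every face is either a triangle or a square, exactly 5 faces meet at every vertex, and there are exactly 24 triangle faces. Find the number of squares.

2

Let x be the number of squares; then F = 24 + x.
Edge–face incidences: 2E = 3·24 + 4·x = 72 + 4x.
Every vertex has degree 5, so 5V = 2E.
Euler: V − E + F = 2 ⇒ (2E)/5 − E + (24 + x) = 2.
Multiply by 10: 2·(2E) − 5·(2E) + 10·(24 + x) = 20, i.e. 240 + 10x − 3·(72 + 4x) = 20.
Collecting terms: −2x + 24 = 20, so −2x = −4, so x = 2.
Then 2E = 72 + 4·2 = 80, so E = 40, V = 2E/5 = 16, F = 24 + 2 = 26.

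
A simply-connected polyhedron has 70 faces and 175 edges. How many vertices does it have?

Here V − E + F = 2.
V = 2 + E − F = 2 + 175 − 70 = 107.

107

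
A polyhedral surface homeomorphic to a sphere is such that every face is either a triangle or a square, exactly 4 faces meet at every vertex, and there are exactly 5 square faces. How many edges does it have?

22

Let x be the number of triangles; then F = 5 + x.
Edge–face incidences: 2E = 4·5 + 3·x = 20 + 3x.
Every vertex has degree 4, so 4V = 2E.
Euler: V − E + F = 2 ⇒ (2E)/4 − E + (5 + x) = 2.
Multiply by 8: 2·(2E) − 4·(2E) + 8·(5 + x) = 16, i.e. 40 + 8x − 2·(20 + 3x) = 16.
Collecting terms: 2x = 16, so x = 8.
Then 2E = 20 + 3·8 = 44, so E = 22, V = 2E/4 = 11, F = 5 + 8 = 13.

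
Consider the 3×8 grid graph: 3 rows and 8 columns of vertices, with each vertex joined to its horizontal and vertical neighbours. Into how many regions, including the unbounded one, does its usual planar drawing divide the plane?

The grid has V = 3·8 = 24 vertices and E = 3·7 + 8·2 = 37 edges.
F = 2 − V + E = 2 − 24 + 37 = 15.

15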